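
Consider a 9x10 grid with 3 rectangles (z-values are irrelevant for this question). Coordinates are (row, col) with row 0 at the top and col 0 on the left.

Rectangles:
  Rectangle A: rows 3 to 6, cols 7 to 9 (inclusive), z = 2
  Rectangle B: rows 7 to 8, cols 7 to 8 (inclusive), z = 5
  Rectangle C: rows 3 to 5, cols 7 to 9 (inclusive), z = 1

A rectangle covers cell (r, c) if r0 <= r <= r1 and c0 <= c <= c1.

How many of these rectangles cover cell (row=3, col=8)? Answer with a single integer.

Check cell (3,8):
  A: rows 3-6 cols 7-9 -> covers
  B: rows 7-8 cols 7-8 -> outside (row miss)
  C: rows 3-5 cols 7-9 -> covers
Count covering = 2

Answer: 2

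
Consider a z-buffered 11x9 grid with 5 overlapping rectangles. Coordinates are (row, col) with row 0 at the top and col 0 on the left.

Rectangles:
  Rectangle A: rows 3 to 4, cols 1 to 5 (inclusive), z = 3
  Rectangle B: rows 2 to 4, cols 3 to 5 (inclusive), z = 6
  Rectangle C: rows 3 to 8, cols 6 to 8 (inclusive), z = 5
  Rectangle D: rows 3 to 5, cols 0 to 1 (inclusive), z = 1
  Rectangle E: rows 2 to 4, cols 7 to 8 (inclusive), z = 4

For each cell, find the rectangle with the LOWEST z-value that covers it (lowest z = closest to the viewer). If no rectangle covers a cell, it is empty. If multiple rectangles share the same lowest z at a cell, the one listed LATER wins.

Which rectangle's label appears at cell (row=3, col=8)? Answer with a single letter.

Answer: E

Derivation:
Check cell (3,8):
  A: rows 3-4 cols 1-5 -> outside (col miss)
  B: rows 2-4 cols 3-5 -> outside (col miss)
  C: rows 3-8 cols 6-8 z=5 -> covers; best now C (z=5)
  D: rows 3-5 cols 0-1 -> outside (col miss)
  E: rows 2-4 cols 7-8 z=4 -> covers; best now E (z=4)
Winner: E at z=4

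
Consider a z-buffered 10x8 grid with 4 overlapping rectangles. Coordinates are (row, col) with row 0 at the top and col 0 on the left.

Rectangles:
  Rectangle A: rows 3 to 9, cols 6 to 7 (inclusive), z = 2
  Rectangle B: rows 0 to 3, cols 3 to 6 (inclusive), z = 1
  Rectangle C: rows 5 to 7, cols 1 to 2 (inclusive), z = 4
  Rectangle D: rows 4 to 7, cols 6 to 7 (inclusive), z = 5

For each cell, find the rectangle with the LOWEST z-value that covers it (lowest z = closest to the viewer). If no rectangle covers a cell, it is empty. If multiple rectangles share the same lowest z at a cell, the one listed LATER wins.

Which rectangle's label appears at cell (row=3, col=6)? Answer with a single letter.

Check cell (3,6):
  A: rows 3-9 cols 6-7 z=2 -> covers; best now A (z=2)
  B: rows 0-3 cols 3-6 z=1 -> covers; best now B (z=1)
  C: rows 5-7 cols 1-2 -> outside (row miss)
  D: rows 4-7 cols 6-7 -> outside (row miss)
Winner: B at z=1

Answer: B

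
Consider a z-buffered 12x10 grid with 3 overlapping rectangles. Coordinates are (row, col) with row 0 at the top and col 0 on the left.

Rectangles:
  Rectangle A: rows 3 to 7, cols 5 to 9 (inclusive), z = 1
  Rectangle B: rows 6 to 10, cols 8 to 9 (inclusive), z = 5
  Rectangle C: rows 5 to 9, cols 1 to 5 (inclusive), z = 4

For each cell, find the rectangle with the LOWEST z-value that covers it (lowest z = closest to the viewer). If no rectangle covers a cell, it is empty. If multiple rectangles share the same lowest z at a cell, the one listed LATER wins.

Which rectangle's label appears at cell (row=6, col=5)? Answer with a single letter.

Answer: A

Derivation:
Check cell (6,5):
  A: rows 3-7 cols 5-9 z=1 -> covers; best now A (z=1)
  B: rows 6-10 cols 8-9 -> outside (col miss)
  C: rows 5-9 cols 1-5 z=4 -> covers; best now A (z=1)
Winner: A at z=1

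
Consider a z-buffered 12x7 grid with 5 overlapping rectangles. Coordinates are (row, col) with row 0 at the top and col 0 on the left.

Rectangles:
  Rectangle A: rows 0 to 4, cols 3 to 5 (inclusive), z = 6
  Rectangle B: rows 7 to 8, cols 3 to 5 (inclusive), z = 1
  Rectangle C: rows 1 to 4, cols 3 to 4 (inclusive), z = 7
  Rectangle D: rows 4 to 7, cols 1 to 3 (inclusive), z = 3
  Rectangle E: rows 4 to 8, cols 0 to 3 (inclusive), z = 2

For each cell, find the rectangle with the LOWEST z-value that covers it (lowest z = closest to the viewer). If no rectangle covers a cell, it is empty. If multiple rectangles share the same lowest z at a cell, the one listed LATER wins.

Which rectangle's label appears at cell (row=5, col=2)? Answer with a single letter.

Answer: E

Derivation:
Check cell (5,2):
  A: rows 0-4 cols 3-5 -> outside (row miss)
  B: rows 7-8 cols 3-5 -> outside (row miss)
  C: rows 1-4 cols 3-4 -> outside (row miss)
  D: rows 4-7 cols 1-3 z=3 -> covers; best now D (z=3)
  E: rows 4-8 cols 0-3 z=2 -> covers; best now E (z=2)
Winner: E at z=2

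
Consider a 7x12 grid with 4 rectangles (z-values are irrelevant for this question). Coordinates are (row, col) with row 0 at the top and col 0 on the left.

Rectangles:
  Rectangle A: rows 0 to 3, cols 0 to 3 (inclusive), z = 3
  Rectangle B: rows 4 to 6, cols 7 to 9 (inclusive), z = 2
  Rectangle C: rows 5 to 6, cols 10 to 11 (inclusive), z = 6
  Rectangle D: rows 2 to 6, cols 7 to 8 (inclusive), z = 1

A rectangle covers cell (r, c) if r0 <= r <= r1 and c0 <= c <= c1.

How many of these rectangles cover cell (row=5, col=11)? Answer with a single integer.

Answer: 1

Derivation:
Check cell (5,11):
  A: rows 0-3 cols 0-3 -> outside (row miss)
  B: rows 4-6 cols 7-9 -> outside (col miss)
  C: rows 5-6 cols 10-11 -> covers
  D: rows 2-6 cols 7-8 -> outside (col miss)
Count covering = 1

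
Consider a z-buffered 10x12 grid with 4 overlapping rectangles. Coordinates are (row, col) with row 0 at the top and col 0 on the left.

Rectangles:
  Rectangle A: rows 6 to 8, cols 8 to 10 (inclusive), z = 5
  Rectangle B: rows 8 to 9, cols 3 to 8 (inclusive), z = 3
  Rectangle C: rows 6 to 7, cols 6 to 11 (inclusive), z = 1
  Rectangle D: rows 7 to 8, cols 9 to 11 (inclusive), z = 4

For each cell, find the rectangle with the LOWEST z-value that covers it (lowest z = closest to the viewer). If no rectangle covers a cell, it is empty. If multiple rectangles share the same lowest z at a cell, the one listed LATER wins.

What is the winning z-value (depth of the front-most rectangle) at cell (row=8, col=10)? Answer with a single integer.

Check cell (8,10):
  A: rows 6-8 cols 8-10 z=5 -> covers; best now A (z=5)
  B: rows 8-9 cols 3-8 -> outside (col miss)
  C: rows 6-7 cols 6-11 -> outside (row miss)
  D: rows 7-8 cols 9-11 z=4 -> covers; best now D (z=4)
Winner: D at z=4

Answer: 4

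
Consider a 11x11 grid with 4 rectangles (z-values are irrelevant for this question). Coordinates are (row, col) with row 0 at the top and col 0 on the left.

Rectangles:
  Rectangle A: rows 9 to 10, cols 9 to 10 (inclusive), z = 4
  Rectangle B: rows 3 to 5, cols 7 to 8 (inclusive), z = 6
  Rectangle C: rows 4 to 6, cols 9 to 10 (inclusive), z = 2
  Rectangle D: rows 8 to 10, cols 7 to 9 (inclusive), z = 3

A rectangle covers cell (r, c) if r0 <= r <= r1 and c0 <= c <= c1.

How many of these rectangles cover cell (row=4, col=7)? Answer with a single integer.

Answer: 1

Derivation:
Check cell (4,7):
  A: rows 9-10 cols 9-10 -> outside (row miss)
  B: rows 3-5 cols 7-8 -> covers
  C: rows 4-6 cols 9-10 -> outside (col miss)
  D: rows 8-10 cols 7-9 -> outside (row miss)
Count covering = 1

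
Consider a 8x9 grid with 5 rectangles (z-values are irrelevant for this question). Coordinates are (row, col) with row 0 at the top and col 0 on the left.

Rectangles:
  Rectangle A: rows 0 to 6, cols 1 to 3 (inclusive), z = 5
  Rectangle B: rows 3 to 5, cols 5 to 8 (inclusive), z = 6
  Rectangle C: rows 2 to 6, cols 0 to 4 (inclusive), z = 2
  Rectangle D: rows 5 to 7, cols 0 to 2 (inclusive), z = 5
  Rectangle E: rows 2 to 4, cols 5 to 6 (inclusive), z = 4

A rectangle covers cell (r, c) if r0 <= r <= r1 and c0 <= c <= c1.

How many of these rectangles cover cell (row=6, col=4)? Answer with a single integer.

Check cell (6,4):
  A: rows 0-6 cols 1-3 -> outside (col miss)
  B: rows 3-5 cols 5-8 -> outside (row miss)
  C: rows 2-6 cols 0-4 -> covers
  D: rows 5-7 cols 0-2 -> outside (col miss)
  E: rows 2-4 cols 5-6 -> outside (row miss)
Count covering = 1

Answer: 1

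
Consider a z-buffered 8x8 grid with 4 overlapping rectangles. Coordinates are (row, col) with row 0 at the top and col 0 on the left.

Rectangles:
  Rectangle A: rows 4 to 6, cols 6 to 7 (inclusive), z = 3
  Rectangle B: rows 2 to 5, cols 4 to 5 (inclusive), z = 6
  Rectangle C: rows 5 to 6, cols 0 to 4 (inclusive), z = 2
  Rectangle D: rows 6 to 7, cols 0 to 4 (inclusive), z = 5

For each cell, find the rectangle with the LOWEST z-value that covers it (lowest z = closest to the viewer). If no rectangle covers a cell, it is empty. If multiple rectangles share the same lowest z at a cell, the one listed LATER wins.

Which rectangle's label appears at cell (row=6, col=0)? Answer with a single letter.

Answer: C

Derivation:
Check cell (6,0):
  A: rows 4-6 cols 6-7 -> outside (col miss)
  B: rows 2-5 cols 4-5 -> outside (row miss)
  C: rows 5-6 cols 0-4 z=2 -> covers; best now C (z=2)
  D: rows 6-7 cols 0-4 z=5 -> covers; best now C (z=2)
Winner: C at z=2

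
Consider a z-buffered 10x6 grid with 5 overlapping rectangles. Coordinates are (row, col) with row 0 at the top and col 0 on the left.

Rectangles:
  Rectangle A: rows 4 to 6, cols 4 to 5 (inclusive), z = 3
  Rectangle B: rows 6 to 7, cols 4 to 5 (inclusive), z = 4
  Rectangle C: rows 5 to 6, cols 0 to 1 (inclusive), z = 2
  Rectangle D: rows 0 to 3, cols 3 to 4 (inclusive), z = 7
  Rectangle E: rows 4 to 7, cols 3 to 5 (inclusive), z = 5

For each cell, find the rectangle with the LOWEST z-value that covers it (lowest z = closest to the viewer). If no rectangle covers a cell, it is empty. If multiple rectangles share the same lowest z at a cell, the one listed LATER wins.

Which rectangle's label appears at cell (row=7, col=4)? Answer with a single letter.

Check cell (7,4):
  A: rows 4-6 cols 4-5 -> outside (row miss)
  B: rows 6-7 cols 4-5 z=4 -> covers; best now B (z=4)
  C: rows 5-6 cols 0-1 -> outside (row miss)
  D: rows 0-3 cols 3-4 -> outside (row miss)
  E: rows 4-7 cols 3-5 z=5 -> covers; best now B (z=4)
Winner: B at z=4

Answer: B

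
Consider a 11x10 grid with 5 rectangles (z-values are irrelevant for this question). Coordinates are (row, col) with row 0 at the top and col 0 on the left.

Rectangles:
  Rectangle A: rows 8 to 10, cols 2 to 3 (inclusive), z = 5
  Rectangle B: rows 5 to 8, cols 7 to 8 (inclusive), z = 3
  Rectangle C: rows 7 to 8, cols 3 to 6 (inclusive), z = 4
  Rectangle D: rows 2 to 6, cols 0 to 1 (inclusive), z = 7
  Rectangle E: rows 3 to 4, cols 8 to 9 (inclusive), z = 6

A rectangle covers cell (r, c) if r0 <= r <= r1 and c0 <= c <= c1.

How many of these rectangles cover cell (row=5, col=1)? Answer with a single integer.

Check cell (5,1):
  A: rows 8-10 cols 2-3 -> outside (row miss)
  B: rows 5-8 cols 7-8 -> outside (col miss)
  C: rows 7-8 cols 3-6 -> outside (row miss)
  D: rows 2-6 cols 0-1 -> covers
  E: rows 3-4 cols 8-9 -> outside (row miss)
Count covering = 1

Answer: 1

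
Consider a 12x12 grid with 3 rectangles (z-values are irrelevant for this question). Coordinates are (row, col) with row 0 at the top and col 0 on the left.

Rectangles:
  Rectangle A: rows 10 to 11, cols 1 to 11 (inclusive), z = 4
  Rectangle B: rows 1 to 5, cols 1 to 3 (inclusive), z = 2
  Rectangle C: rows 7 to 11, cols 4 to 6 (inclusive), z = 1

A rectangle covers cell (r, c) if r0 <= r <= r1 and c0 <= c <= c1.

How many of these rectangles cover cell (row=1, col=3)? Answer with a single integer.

Check cell (1,3):
  A: rows 10-11 cols 1-11 -> outside (row miss)
  B: rows 1-5 cols 1-3 -> covers
  C: rows 7-11 cols 4-6 -> outside (row miss)
Count covering = 1

Answer: 1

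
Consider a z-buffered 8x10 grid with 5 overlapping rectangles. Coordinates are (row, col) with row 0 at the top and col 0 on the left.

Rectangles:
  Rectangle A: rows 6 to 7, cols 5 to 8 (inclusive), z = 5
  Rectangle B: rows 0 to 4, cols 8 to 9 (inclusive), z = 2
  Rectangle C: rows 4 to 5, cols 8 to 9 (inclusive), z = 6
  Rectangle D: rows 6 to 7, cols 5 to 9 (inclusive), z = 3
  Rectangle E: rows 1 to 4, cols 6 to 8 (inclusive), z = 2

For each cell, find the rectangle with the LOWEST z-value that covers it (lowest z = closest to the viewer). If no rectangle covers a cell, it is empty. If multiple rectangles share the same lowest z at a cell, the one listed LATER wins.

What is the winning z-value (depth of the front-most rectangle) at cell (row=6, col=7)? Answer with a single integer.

Check cell (6,7):
  A: rows 6-7 cols 5-8 z=5 -> covers; best now A (z=5)
  B: rows 0-4 cols 8-9 -> outside (row miss)
  C: rows 4-5 cols 8-9 -> outside (row miss)
  D: rows 6-7 cols 5-9 z=3 -> covers; best now D (z=3)
  E: rows 1-4 cols 6-8 -> outside (row miss)
Winner: D at z=3

Answer: 3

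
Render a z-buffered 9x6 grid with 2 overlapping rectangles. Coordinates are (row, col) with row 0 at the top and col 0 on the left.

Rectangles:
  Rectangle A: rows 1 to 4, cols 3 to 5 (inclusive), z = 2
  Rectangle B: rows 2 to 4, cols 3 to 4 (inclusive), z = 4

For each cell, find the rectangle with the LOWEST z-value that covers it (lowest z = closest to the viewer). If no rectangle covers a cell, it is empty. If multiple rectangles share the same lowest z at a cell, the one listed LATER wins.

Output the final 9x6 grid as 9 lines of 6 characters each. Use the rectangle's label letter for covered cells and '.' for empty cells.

......
...AAA
...AAA
...AAA
...AAA
......
......
......
......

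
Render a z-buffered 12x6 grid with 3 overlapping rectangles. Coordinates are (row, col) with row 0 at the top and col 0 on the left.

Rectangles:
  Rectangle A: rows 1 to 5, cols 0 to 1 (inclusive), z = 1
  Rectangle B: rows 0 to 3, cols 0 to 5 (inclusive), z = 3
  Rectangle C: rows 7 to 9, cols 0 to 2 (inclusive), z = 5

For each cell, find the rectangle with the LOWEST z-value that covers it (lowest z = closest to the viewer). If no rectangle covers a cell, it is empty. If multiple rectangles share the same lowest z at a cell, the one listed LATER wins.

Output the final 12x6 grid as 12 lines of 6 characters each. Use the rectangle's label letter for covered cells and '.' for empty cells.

BBBBBB
AABBBB
AABBBB
AABBBB
AA....
AA....
......
CCC...
CCC...
CCC...
......
......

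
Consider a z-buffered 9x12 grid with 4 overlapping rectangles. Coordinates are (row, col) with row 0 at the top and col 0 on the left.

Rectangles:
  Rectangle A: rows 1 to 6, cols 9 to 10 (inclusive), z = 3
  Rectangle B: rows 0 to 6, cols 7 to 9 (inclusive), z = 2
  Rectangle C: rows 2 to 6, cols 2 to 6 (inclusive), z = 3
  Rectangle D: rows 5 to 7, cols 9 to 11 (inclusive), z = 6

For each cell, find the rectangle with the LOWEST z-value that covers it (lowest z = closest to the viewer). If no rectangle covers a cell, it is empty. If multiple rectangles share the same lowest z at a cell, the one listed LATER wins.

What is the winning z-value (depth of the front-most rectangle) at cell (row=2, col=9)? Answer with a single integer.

Check cell (2,9):
  A: rows 1-6 cols 9-10 z=3 -> covers; best now A (z=3)
  B: rows 0-6 cols 7-9 z=2 -> covers; best now B (z=2)
  C: rows 2-6 cols 2-6 -> outside (col miss)
  D: rows 5-7 cols 9-11 -> outside (row miss)
Winner: B at z=2

Answer: 2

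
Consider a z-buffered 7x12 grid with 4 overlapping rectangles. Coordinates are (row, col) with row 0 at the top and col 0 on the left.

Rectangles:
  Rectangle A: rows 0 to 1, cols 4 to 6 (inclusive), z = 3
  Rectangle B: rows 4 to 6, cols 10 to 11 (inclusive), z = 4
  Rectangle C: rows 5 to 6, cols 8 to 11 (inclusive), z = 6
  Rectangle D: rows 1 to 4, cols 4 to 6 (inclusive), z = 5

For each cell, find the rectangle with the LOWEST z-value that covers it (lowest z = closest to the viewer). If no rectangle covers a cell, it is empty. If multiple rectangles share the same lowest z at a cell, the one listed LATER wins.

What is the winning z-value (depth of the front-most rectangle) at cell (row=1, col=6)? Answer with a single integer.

Check cell (1,6):
  A: rows 0-1 cols 4-6 z=3 -> covers; best now A (z=3)
  B: rows 4-6 cols 10-11 -> outside (row miss)
  C: rows 5-6 cols 8-11 -> outside (row miss)
  D: rows 1-4 cols 4-6 z=5 -> covers; best now A (z=3)
Winner: A at z=3

Answer: 3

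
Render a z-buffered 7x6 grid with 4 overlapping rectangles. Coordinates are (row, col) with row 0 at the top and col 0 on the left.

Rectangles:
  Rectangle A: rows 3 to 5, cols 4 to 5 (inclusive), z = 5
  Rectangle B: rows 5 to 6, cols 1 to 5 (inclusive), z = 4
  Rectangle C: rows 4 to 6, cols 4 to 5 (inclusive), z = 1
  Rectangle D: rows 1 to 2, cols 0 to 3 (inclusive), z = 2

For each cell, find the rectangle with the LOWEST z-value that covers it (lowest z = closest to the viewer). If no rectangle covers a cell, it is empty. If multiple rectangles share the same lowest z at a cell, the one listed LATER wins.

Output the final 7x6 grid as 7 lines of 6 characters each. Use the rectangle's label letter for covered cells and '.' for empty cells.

......
DDDD..
DDDD..
....AA
....CC
.BBBCC
.BBBCC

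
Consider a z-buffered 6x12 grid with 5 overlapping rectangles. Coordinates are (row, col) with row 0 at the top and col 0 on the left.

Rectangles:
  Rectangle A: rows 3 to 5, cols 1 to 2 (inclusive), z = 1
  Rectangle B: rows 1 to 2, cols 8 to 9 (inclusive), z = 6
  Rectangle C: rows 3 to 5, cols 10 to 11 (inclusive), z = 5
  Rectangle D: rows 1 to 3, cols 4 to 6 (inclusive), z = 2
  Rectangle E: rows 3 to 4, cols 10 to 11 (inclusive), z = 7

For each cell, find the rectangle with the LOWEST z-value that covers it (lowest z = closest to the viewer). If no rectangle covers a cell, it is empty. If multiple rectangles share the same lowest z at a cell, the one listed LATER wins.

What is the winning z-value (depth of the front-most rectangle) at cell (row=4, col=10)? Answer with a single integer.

Check cell (4,10):
  A: rows 3-5 cols 1-2 -> outside (col miss)
  B: rows 1-2 cols 8-9 -> outside (row miss)
  C: rows 3-5 cols 10-11 z=5 -> covers; best now C (z=5)
  D: rows 1-3 cols 4-6 -> outside (row miss)
  E: rows 3-4 cols 10-11 z=7 -> covers; best now C (z=5)
Winner: C at z=5

Answer: 5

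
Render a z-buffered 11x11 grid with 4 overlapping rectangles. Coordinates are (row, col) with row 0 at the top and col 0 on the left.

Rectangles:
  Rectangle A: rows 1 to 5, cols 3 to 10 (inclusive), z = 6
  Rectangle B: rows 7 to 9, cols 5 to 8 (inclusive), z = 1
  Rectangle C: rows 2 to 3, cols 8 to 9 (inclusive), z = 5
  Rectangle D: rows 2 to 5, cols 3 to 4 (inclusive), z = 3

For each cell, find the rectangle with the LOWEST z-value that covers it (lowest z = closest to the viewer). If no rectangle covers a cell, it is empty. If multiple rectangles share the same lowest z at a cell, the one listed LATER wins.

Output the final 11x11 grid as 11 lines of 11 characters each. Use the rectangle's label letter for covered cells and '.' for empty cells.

...........
...AAAAAAAA
...DDAAACCA
...DDAAACCA
...DDAAAAAA
...DDAAAAAA
...........
.....BBBB..
.....BBBB..
.....BBBB..
...........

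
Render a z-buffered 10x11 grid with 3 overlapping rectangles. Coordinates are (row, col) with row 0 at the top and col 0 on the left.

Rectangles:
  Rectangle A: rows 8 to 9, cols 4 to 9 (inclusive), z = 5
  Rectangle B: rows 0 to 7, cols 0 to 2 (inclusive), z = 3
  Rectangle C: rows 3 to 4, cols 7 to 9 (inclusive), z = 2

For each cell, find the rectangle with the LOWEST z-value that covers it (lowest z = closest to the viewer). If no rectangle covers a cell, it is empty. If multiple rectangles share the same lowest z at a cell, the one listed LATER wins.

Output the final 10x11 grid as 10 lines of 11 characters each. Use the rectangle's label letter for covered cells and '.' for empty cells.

BBB........
BBB........
BBB........
BBB....CCC.
BBB....CCC.
BBB........
BBB........
BBB........
....AAAAAA.
....AAAAAA.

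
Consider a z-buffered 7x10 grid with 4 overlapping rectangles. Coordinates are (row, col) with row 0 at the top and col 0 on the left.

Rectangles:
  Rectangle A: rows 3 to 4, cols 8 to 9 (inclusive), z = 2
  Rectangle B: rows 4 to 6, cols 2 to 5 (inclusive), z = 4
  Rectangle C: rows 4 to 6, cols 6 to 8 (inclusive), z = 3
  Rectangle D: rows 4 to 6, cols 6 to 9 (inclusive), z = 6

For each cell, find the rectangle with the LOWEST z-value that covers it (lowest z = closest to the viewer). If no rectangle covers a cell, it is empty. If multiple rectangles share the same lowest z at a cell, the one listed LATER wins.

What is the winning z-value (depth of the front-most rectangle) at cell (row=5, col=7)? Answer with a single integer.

Check cell (5,7):
  A: rows 3-4 cols 8-9 -> outside (row miss)
  B: rows 4-6 cols 2-5 -> outside (col miss)
  C: rows 4-6 cols 6-8 z=3 -> covers; best now C (z=3)
  D: rows 4-6 cols 6-9 z=6 -> covers; best now C (z=3)
Winner: C at z=3

Answer: 3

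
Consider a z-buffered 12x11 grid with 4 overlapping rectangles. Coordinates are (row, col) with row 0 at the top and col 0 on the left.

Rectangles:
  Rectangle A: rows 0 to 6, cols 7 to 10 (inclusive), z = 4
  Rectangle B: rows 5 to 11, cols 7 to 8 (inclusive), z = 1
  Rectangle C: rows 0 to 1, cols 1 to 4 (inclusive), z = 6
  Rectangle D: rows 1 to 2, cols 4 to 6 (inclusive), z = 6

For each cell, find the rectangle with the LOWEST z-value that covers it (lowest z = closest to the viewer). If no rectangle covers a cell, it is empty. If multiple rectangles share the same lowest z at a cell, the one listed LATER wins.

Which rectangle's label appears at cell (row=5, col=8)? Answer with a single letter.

Check cell (5,8):
  A: rows 0-6 cols 7-10 z=4 -> covers; best now A (z=4)
  B: rows 5-11 cols 7-8 z=1 -> covers; best now B (z=1)
  C: rows 0-1 cols 1-4 -> outside (row miss)
  D: rows 1-2 cols 4-6 -> outside (row miss)
Winner: B at z=1

Answer: B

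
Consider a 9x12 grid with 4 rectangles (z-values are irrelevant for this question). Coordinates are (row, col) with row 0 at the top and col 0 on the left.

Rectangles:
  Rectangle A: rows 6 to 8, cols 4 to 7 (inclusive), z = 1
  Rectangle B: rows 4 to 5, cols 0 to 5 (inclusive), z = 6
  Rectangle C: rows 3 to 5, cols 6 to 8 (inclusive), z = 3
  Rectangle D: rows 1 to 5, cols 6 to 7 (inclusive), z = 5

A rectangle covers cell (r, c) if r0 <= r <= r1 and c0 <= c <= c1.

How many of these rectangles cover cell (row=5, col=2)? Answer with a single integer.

Answer: 1

Derivation:
Check cell (5,2):
  A: rows 6-8 cols 4-7 -> outside (row miss)
  B: rows 4-5 cols 0-5 -> covers
  C: rows 3-5 cols 6-8 -> outside (col miss)
  D: rows 1-5 cols 6-7 -> outside (col miss)
Count covering = 1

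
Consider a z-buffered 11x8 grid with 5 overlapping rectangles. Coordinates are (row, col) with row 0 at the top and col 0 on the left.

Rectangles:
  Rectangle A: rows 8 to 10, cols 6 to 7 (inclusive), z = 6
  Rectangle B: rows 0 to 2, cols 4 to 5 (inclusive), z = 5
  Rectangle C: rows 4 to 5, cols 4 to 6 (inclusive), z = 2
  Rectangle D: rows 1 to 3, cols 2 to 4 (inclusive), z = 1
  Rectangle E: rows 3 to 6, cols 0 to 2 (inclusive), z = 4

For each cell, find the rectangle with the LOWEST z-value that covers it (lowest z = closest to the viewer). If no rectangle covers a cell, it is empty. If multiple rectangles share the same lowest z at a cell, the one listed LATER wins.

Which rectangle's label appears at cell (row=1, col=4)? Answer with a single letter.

Answer: D

Derivation:
Check cell (1,4):
  A: rows 8-10 cols 6-7 -> outside (row miss)
  B: rows 0-2 cols 4-5 z=5 -> covers; best now B (z=5)
  C: rows 4-5 cols 4-6 -> outside (row miss)
  D: rows 1-3 cols 2-4 z=1 -> covers; best now D (z=1)
  E: rows 3-6 cols 0-2 -> outside (row miss)
Winner: D at z=1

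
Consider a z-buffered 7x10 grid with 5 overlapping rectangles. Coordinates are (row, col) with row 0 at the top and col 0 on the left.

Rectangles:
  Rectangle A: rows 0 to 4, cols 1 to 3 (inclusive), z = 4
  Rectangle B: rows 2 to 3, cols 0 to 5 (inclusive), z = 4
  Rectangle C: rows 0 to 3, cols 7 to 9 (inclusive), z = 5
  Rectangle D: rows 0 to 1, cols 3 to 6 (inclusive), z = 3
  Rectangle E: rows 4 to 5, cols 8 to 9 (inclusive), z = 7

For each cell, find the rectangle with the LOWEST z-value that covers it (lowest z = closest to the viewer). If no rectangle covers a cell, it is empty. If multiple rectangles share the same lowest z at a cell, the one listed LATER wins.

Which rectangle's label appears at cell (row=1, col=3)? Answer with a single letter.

Answer: D

Derivation:
Check cell (1,3):
  A: rows 0-4 cols 1-3 z=4 -> covers; best now A (z=4)
  B: rows 2-3 cols 0-5 -> outside (row miss)
  C: rows 0-3 cols 7-9 -> outside (col miss)
  D: rows 0-1 cols 3-6 z=3 -> covers; best now D (z=3)
  E: rows 4-5 cols 8-9 -> outside (row miss)
Winner: D at z=3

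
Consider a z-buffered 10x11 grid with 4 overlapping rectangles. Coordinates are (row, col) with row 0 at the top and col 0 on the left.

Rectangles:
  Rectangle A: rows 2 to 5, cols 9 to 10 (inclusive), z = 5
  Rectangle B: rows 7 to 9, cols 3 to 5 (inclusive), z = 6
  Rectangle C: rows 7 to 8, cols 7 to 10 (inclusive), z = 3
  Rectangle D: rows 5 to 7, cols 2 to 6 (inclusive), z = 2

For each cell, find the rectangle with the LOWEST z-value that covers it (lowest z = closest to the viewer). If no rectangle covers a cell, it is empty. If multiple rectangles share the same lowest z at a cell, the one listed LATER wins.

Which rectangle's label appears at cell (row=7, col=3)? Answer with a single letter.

Check cell (7,3):
  A: rows 2-5 cols 9-10 -> outside (row miss)
  B: rows 7-9 cols 3-5 z=6 -> covers; best now B (z=6)
  C: rows 7-8 cols 7-10 -> outside (col miss)
  D: rows 5-7 cols 2-6 z=2 -> covers; best now D (z=2)
Winner: D at z=2

Answer: D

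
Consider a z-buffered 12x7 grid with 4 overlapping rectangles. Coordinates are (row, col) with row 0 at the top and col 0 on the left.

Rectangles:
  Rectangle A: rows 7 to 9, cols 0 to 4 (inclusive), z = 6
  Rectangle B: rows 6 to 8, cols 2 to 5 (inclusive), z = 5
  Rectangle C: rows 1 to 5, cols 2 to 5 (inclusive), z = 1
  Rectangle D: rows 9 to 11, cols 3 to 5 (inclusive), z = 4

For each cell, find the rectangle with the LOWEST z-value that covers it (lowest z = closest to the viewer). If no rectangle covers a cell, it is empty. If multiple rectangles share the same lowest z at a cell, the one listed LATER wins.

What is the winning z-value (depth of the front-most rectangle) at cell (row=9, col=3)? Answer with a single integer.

Answer: 4

Derivation:
Check cell (9,3):
  A: rows 7-9 cols 0-4 z=6 -> covers; best now A (z=6)
  B: rows 6-8 cols 2-5 -> outside (row miss)
  C: rows 1-5 cols 2-5 -> outside (row miss)
  D: rows 9-11 cols 3-5 z=4 -> covers; best now D (z=4)
Winner: D at z=4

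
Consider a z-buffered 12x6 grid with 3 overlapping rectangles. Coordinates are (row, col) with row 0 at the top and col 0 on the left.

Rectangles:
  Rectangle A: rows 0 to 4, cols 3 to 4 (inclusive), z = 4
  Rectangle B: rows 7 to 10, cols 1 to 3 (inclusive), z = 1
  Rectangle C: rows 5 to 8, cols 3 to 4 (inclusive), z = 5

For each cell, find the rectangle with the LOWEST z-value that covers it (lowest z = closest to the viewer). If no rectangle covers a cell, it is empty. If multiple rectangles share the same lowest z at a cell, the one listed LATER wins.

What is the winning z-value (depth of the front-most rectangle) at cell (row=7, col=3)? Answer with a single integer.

Check cell (7,3):
  A: rows 0-4 cols 3-4 -> outside (row miss)
  B: rows 7-10 cols 1-3 z=1 -> covers; best now B (z=1)
  C: rows 5-8 cols 3-4 z=5 -> covers; best now B (z=1)
Winner: B at z=1

Answer: 1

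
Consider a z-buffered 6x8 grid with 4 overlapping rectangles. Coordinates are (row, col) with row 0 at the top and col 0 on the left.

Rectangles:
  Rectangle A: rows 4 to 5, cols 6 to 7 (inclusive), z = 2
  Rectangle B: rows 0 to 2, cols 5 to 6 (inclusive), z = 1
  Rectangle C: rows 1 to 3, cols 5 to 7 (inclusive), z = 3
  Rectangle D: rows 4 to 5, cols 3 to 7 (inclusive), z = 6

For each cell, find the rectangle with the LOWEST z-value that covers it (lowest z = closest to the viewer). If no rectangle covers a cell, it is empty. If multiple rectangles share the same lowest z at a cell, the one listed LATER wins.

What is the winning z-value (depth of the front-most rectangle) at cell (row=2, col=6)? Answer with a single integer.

Answer: 1

Derivation:
Check cell (2,6):
  A: rows 4-5 cols 6-7 -> outside (row miss)
  B: rows 0-2 cols 5-6 z=1 -> covers; best now B (z=1)
  C: rows 1-3 cols 5-7 z=3 -> covers; best now B (z=1)
  D: rows 4-5 cols 3-7 -> outside (row miss)
Winner: B at z=1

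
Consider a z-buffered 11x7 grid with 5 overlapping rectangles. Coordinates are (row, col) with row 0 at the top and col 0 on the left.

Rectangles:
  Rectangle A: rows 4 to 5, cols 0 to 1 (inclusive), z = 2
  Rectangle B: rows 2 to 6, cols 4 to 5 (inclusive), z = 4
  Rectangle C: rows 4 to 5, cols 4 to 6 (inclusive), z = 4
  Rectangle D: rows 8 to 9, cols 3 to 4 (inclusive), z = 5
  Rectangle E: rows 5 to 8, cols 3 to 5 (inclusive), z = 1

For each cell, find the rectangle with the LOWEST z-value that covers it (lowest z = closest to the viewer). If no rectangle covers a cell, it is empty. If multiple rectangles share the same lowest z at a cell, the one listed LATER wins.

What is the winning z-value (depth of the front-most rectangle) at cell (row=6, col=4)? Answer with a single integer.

Check cell (6,4):
  A: rows 4-5 cols 0-1 -> outside (row miss)
  B: rows 2-6 cols 4-5 z=4 -> covers; best now B (z=4)
  C: rows 4-5 cols 4-6 -> outside (row miss)
  D: rows 8-9 cols 3-4 -> outside (row miss)
  E: rows 5-8 cols 3-5 z=1 -> covers; best now E (z=1)
Winner: E at z=1

Answer: 1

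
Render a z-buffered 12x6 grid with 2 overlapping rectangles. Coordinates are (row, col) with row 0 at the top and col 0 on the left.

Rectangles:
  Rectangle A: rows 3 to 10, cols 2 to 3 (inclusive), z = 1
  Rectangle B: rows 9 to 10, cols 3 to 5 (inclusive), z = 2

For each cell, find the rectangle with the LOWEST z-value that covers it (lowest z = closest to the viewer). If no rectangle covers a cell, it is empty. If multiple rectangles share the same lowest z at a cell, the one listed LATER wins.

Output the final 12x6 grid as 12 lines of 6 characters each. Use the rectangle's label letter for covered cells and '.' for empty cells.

......
......
......
..AA..
..AA..
..AA..
..AA..
..AA..
..AA..
..AABB
..AABB
......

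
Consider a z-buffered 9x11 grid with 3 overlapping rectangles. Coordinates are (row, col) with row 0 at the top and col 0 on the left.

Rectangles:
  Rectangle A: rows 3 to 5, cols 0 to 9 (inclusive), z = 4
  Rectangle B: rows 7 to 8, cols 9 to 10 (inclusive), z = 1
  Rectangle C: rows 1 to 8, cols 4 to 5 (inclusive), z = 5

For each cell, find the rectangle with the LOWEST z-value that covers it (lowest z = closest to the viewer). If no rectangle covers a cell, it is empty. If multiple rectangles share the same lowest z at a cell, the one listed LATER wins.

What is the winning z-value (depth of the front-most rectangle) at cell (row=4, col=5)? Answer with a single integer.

Check cell (4,5):
  A: rows 3-5 cols 0-9 z=4 -> covers; best now A (z=4)
  B: rows 7-8 cols 9-10 -> outside (row miss)
  C: rows 1-8 cols 4-5 z=5 -> covers; best now A (z=4)
Winner: A at z=4

Answer: 4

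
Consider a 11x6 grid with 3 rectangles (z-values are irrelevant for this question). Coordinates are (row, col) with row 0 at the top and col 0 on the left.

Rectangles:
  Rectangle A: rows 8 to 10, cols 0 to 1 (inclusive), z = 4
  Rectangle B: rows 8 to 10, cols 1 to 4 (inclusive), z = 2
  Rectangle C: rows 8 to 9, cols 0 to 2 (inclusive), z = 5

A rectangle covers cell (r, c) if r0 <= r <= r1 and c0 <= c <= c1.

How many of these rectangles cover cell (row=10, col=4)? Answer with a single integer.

Check cell (10,4):
  A: rows 8-10 cols 0-1 -> outside (col miss)
  B: rows 8-10 cols 1-4 -> covers
  C: rows 8-9 cols 0-2 -> outside (row miss)
Count covering = 1

Answer: 1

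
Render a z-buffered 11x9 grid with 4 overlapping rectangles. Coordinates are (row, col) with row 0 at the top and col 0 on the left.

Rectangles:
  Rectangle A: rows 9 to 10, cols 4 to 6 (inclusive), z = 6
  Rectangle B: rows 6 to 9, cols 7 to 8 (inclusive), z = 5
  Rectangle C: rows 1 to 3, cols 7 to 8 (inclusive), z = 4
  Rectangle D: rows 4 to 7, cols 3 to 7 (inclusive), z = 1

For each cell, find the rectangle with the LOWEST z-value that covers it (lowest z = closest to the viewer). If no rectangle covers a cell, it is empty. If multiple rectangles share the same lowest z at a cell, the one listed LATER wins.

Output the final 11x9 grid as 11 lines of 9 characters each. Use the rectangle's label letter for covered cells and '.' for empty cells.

.........
.......CC
.......CC
.......CC
...DDDDD.
...DDDDD.
...DDDDDB
...DDDDDB
.......BB
....AAABB
....AAA..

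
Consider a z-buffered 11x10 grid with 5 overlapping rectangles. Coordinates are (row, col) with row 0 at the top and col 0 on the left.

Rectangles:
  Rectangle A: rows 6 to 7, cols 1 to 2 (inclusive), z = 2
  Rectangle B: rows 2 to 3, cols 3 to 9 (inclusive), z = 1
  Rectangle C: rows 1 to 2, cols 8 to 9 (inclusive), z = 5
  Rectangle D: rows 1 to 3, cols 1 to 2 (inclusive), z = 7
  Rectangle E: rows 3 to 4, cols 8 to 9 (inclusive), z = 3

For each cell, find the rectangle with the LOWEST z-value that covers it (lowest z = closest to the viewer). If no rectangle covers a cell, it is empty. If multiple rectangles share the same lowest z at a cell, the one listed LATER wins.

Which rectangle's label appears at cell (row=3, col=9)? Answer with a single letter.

Check cell (3,9):
  A: rows 6-7 cols 1-2 -> outside (row miss)
  B: rows 2-3 cols 3-9 z=1 -> covers; best now B (z=1)
  C: rows 1-2 cols 8-9 -> outside (row miss)
  D: rows 1-3 cols 1-2 -> outside (col miss)
  E: rows 3-4 cols 8-9 z=3 -> covers; best now B (z=1)
Winner: B at z=1

Answer: B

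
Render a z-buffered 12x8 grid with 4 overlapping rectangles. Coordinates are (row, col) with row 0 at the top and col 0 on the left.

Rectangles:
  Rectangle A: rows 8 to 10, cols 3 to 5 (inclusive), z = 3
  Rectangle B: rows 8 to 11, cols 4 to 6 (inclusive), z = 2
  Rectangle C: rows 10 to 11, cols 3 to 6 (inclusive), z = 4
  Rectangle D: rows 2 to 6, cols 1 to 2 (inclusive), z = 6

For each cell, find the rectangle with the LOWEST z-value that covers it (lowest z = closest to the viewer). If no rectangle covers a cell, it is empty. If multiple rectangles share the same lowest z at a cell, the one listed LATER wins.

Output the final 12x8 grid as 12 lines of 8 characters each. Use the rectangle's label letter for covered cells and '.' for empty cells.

........
........
.DD.....
.DD.....
.DD.....
.DD.....
.DD.....
........
...ABBB.
...ABBB.
...ABBB.
...CBBB.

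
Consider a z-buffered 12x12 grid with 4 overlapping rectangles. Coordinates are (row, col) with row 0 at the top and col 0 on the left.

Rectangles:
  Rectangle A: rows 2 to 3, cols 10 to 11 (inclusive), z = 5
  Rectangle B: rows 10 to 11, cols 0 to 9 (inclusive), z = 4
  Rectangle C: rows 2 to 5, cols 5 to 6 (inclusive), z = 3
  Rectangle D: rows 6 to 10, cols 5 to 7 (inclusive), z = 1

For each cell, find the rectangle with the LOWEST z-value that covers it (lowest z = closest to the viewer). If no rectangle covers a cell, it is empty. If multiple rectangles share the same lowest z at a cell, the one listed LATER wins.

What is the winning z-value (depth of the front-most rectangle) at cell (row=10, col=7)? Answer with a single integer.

Answer: 1

Derivation:
Check cell (10,7):
  A: rows 2-3 cols 10-11 -> outside (row miss)
  B: rows 10-11 cols 0-9 z=4 -> covers; best now B (z=4)
  C: rows 2-5 cols 5-6 -> outside (row miss)
  D: rows 6-10 cols 5-7 z=1 -> covers; best now D (z=1)
Winner: D at z=1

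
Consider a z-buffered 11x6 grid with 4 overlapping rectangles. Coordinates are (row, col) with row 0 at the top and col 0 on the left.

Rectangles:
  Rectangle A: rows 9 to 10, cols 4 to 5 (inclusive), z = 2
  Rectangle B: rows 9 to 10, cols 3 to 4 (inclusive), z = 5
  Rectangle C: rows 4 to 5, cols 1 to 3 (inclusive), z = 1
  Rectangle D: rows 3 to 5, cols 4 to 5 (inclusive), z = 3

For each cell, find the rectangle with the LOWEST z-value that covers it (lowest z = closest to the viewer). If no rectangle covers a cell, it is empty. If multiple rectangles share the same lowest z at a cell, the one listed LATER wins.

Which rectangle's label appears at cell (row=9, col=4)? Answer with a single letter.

Answer: A

Derivation:
Check cell (9,4):
  A: rows 9-10 cols 4-5 z=2 -> covers; best now A (z=2)
  B: rows 9-10 cols 3-4 z=5 -> covers; best now A (z=2)
  C: rows 4-5 cols 1-3 -> outside (row miss)
  D: rows 3-5 cols 4-5 -> outside (row miss)
Winner: A at z=2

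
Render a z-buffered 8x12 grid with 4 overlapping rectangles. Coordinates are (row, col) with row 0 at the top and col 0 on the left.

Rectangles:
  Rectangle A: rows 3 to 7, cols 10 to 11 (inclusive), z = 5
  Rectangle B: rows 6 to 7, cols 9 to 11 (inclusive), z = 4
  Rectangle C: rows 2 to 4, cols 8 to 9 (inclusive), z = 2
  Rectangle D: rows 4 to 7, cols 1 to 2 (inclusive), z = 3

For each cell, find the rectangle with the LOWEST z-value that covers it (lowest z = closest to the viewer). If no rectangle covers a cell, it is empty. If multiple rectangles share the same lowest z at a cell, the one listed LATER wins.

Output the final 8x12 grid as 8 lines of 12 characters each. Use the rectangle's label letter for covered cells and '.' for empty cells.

............
............
........CC..
........CCAA
.DD.....CCAA
.DD.......AA
.DD......BBB
.DD......BBB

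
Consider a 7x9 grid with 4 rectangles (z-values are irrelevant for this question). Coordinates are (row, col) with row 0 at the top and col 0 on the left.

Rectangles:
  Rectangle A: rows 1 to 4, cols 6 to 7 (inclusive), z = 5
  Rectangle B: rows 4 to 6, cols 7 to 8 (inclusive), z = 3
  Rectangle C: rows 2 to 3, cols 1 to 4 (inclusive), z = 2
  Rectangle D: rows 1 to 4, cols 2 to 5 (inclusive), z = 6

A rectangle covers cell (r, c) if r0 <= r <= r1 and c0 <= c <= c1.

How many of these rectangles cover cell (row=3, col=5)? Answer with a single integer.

Answer: 1

Derivation:
Check cell (3,5):
  A: rows 1-4 cols 6-7 -> outside (col miss)
  B: rows 4-6 cols 7-8 -> outside (row miss)
  C: rows 2-3 cols 1-4 -> outside (col miss)
  D: rows 1-4 cols 2-5 -> covers
Count covering = 1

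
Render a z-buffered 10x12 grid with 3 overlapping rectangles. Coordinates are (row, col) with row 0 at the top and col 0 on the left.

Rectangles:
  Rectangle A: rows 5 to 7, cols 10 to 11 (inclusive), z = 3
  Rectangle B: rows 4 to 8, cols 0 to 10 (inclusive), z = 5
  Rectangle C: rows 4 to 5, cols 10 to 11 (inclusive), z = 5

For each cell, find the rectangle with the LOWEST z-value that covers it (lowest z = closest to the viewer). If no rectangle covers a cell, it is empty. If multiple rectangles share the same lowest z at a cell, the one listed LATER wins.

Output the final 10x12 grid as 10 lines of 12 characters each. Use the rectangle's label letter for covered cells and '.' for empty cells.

............
............
............
............
BBBBBBBBBBCC
BBBBBBBBBBAA
BBBBBBBBBBAA
BBBBBBBBBBAA
BBBBBBBBBBB.
............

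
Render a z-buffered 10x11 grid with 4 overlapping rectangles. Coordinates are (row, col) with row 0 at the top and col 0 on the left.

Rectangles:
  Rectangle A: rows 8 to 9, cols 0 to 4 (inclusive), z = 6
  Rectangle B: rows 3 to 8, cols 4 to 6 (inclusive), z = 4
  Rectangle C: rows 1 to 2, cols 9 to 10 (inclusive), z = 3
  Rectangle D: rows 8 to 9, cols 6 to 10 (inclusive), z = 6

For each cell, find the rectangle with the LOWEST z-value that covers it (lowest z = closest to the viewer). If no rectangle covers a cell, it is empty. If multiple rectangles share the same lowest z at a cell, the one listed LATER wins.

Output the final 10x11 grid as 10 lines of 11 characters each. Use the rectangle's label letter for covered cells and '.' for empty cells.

...........
.........CC
.........CC
....BBB....
....BBB....
....BBB....
....BBB....
....BBB....
AAAABBBDDDD
AAAAA.DDDDD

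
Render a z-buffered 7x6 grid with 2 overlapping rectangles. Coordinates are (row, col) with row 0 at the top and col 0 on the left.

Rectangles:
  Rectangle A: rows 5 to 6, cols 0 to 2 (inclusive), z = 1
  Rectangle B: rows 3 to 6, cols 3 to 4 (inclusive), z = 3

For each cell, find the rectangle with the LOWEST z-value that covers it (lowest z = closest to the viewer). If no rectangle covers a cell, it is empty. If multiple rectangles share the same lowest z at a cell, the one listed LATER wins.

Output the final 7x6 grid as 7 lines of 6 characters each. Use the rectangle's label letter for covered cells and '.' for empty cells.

......
......
......
...BB.
...BB.
AAABB.
AAABB.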